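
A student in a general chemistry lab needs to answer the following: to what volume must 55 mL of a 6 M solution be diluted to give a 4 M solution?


C1V1 = C2V2
6 × 55 = 4 × V2
V2 = 330/4 = 82.5 mL

82.5 mL


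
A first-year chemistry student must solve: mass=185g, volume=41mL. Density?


ρ = mass/volume
= 185/41
= 4.512 g/mL

4.512 g/mL


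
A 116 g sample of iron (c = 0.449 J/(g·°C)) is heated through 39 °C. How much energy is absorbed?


q = mcΔT = 116 × 0.449 × 39
= 2031.28 J

2031.28 J


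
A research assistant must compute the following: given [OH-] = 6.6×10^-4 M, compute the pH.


pOH = -log10([OH-]) = -log10(6.6×10^-4)
= 4 - log10(6.6) = 3.18
pH = 14 - pOH = 14 - 3.18 = 10.82

10.82


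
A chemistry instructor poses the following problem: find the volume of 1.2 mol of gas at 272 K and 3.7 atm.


PV = nRT  (R = 0.08206 L·atm/(mol·K))
V = nRT/P = 1.2×0.08206×272/3.7
= 7.239 L

7.239 L


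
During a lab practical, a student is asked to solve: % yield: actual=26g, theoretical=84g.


% yield = actual/theoretical × 100
= 26/84 × 100
= 30.95%

30.95%


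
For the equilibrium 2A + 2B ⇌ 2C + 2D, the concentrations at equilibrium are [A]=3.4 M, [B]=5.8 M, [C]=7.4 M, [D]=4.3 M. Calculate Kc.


Kc = [C]^2[D]^2/([A]^2[B]^2)
= (7.4^2 × 4.3^2)/(3.4^2 × 5.8^2)
= 1012.5124/388.8784
= 2.604

2.604


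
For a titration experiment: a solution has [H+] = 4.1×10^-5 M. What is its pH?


pH = -log10([H+]) = -log10(4.1×10^-5)
= 5 - log10(4.1)
= 5 - 0.61
= 4.39

4.39


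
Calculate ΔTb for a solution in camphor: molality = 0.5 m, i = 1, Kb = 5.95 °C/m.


ΔTb = Kb × m × i
= 5.95 × 0.5 × 1
= 2.975 °C

2.975 °C


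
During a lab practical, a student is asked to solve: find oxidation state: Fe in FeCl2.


x + 2(-1) = 0, so x = +2
Oxidation number: +2

+2


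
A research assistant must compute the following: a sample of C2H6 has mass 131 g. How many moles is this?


M(C2H6) = 30.07 g/mol
n = mass/M = 131/30.07 = 4.3565 mol

4.3565 mol


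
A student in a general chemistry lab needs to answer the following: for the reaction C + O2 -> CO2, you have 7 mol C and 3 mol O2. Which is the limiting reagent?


Mole ratio available / coefficient:
  C: 7/1 = 7.000
  O2: 3/1 = 3.000
Smaller ratio is limiting.

O2


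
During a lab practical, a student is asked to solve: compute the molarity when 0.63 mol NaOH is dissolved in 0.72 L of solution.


M = n/V = 0.63/0.72 = 0.875 mol/L

0.875 M


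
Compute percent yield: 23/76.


% yield = actual/theoretical × 100
= 23/76 × 100
= 30.26%

30.26%


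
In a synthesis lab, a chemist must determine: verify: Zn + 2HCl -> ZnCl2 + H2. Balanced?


Equation: Zn + 2HCl -> ZnCl2 + H2
Check atoms: Cl: 2=2, H: 2=2, Zn: 1=1
Balanced

Yes, balanced


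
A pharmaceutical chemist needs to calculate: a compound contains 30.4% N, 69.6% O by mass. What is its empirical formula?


Assume 100 g sample. Moles of each element:
  N: 30.4/14.01 = 2.17 mol
  O: 69.6/16.0 = 4.35 mol
Divide by smallest (2.17):
  N: 2.17/2.17 = 1.0
  O: 4.35/2.17 = 2.0
Empirical formula: NO2

NO2


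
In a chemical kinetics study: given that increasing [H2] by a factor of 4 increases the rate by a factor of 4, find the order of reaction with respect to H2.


rate ∝ [H2]^n
4^n = 4 → n = 1
Order in H2: 1

1


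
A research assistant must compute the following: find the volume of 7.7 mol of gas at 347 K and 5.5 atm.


PV = nRT  (R = 0.08206 L·atm/(mol·K))
V = nRT/P = 7.7×0.08206×347/5.5
= 39.865 L

39.865 L


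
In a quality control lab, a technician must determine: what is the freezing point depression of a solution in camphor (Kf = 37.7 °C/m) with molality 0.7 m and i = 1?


ΔTf = Kf × m × i
= 37.7 × 0.7 × 1
= 26.39 °C

26.39 °C


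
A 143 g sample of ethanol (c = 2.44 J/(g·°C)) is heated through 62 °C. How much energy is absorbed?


q = mcΔT = 143 × 2.44 × 62
= 21633.04 J

21633.04 J


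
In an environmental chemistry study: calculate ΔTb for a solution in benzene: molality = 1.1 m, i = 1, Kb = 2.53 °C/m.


ΔTb = Kb × m × i
= 2.53 × 1.1 × 1
= 2.783 °C

2.783 °C


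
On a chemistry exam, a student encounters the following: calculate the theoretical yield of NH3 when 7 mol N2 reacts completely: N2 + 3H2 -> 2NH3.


Mole ratio NH3:N2 = 2:1
n(NH3) = 7 × 2/1 = 14.000 mol
mass = 14.000 × 17.03 = 238.42 g

238.42 g


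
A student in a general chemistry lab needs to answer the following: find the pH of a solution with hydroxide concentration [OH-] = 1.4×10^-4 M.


pOH = -log10([OH-]) = -log10(1.4×10^-4)
= 4 - log10(1.4) = 3.85
pH = 14 - pOH = 14 - 3.85 = 10.15

10.15


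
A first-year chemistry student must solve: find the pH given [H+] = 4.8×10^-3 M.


pH = -log10([H+]) = -log10(4.8×10^-3)
= 3 - log10(4.8)
= 3 - 0.68
= 2.32

2.32


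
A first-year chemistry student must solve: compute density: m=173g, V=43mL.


ρ = mass/volume
= 173/43
= 4.023 g/mL

4.023 g/mL


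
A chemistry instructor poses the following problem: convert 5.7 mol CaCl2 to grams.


M(CaCl2) = 110.98 g/mol
mass = n × M = 5.7 × 110.98 = 632.59 g

632.59 g


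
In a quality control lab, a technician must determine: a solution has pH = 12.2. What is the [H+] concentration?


[H+] = 10^(-pH) = 10^(-12.2)
= 6.31×10^-13 M

6.31×10^-13 M


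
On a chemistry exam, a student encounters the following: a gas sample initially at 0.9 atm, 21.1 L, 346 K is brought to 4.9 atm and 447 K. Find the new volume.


P1V1/T1 = P2V2/T2
V2 = P1V1T2/(T1P2)
= 0.9×21.1×447/(346×4.9)
= 5.007 L

5.007 L


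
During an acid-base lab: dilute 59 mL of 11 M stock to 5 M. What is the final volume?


C1V1 = C2V2
11 × 59 = 5 × V2
V2 = 649/5 = 129.8 mL

129.8 mL


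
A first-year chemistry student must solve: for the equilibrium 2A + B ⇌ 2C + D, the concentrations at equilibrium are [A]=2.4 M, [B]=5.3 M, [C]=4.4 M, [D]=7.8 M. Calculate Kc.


Kc = [C]^2[D]/([A]^2[B])
= (4.4^2 × 7.8^1)/(2.4^2 × 5.3^1)
= 151.008/30.528
= 4.947

4.947


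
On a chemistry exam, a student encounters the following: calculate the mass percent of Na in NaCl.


M(NaCl) = 1×22.99 + 1×35.45 = 58.44 g/mol
Mass of Na = 1 × 22.99 = 22.99 g/mol
% Na = 22.99/58.44 × 100 = 39.34%

39.34%


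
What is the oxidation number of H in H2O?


H is +1 with nonmetals
Oxidation number: +1

+1


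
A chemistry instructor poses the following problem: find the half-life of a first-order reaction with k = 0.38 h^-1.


t½ = ln2/k = 0.693147/(0.38 h^-1)
= 1.824 h

1.824 h


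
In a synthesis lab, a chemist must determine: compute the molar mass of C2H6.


M(C2H6) = 2×12.01 + 6×1.008
= 24.02 + 6.05
= 30.07 g/mol

30.07 g/mol


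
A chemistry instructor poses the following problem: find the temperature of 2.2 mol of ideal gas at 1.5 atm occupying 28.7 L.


PV = nRT  (R = 0.08206 L·atm/(mol·K))
T = PV/(nR) = 1.5×28.7/(2.2×0.08206)
= 43.05/0.180532
= 238.46 K

238.46 K


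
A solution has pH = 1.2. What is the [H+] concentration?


[H+] = 10^(-pH) = 10^(-1.2)
= 6.31×10^-2 M

6.31×10^-2 M


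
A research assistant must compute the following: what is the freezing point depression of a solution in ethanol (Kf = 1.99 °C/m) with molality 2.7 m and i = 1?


ΔTf = Kf × m × i
= 1.99 × 2.7 × 1
= 5.373 °C

5.373 °C


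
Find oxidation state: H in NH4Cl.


H is +1 with nonmetals
Oxidation number: +1

+1


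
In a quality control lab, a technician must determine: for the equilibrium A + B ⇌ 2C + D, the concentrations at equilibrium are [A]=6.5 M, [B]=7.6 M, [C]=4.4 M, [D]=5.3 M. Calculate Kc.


Kc = [C]^2[D]/([A][B])
= (4.4^2 × 5.3^1)/(6.5^1 × 7.6^1)
= 102.608/49.4
= 2.077

2.077


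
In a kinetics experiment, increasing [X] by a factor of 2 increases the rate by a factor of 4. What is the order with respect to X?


rate ∝ [X]^n
2^n = 4 → n = 2
Order in X: 2

2


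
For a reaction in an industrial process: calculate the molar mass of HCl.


M(HCl) = 1×1.008 + 1×35.45
= 1.01 + 35.45
= 36.46 g/mol

36.46 g/mol


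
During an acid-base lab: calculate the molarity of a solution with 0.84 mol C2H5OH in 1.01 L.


M = n/V = 0.84/1.01 = 0.832 mol/L

0.832 M


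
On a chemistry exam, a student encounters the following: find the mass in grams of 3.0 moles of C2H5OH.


M(C2H5OH) = 46.07 g/mol
mass = n × M = 3.0 × 46.07 = 138.21 g

138.21 g


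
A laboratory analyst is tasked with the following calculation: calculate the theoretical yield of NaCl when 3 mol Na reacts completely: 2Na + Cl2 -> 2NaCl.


Mole ratio NaCl:Na = 2:2
n(NaCl) = 3 × 2/2 = 3.000 mol
mass = 3.000 × 58.44 = 175.32 g

175.32 g


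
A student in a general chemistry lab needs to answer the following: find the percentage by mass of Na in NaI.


M(NaI) = 1×22.99 + 1×126.9 = 149.89 g/mol
Mass of Na = 1 × 22.99 = 22.99 g/mol
% Na = 22.99/149.89 × 100 = 15.34%

15.34%


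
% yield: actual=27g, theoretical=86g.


% yield = actual/theoretical × 100
= 27/86 × 100
= 31.4%

31.4%


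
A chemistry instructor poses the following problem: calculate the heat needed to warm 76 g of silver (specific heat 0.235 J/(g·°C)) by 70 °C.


q = mcΔT = 76 × 0.235 × 70
= 1250.20 J

1250.20 J


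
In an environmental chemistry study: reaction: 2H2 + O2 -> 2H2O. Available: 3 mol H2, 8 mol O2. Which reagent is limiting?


Mole ratio available / coefficient:
  H2: 3/2 = 1.500
  O2: 8/1 = 8.000
Smaller ratio is limiting.

H2


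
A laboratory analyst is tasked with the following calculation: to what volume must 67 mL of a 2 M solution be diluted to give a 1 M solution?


C1V1 = C2V2
2 × 67 = 1 × V2
V2 = 134/1 = 134.0 mL

134.0 mL


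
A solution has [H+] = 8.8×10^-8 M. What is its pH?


pH = -log10([H+]) = -log10(8.8×10^-8)
= 8 - log10(8.8)
= 8 - 0.94
= 7.06

7.06


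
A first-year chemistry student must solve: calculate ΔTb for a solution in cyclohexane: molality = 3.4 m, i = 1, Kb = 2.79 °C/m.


ΔTb = Kb × m × i
= 2.79 × 3.4 × 1
= 9.486 °C

9.486 °C


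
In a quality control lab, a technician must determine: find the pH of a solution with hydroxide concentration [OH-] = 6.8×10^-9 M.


pOH = -log10([OH-]) = -log10(6.8×10^-9)
= 9 - log10(6.8) = 8.17
pH = 14 - pOH = 14 - 8.17 = 5.83

5.83


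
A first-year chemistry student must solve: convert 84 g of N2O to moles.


M(N2O) = 44.02 g/mol
n = mass/M = 84/44.02 = 1.9082 mol

1.9082 mol


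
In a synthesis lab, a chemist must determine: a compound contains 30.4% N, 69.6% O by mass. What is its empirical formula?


Assume 100 g sample. Moles of each element:
  N: 30.4/14.01 = 2.17 mol
  O: 69.6/16.0 = 4.35 mol
Divide by smallest (2.17):
  N: 2.17/2.17 = 1.0
  O: 4.35/2.17 = 2.0
Empirical formula: NO2

NO2


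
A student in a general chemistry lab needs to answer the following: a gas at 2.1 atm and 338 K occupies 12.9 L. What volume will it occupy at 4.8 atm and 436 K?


P1V1/T1 = P2V2/T2
V2 = P1V1T2/(T1P2)
= 2.1×12.9×436/(338×4.8)
= 7.28 L

7.28 L


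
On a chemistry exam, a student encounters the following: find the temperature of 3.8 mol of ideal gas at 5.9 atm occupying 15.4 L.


PV = nRT  (R = 0.08206 L·atm/(mol·K))
T = PV/(nR) = 5.9×15.4/(3.8×0.08206)
= 90.86/0.311828
= 291.38 K

291.38 K


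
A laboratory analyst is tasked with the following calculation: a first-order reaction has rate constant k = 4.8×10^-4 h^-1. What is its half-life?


t½ = ln2/k = 0.693147/(4.8×10^-4 h^-1)
= 1444 h

1444 h


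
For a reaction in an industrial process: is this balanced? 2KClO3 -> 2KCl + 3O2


Equation: 2KClO3 -> 2KCl + 3O2
Check atoms: Cl: 2=2, K: 2=2, O: 6=6
Balanced

Yes, balanced


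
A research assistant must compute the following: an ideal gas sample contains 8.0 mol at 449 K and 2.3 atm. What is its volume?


PV = nRT  (R = 0.08206 L·atm/(mol·K))
V = nRT/P = 8.0×0.08206×449/2.3
= 128.156 L

128.156 L


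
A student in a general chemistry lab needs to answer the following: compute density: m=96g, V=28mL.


ρ = mass/volume
= 96/28
= 3.429 g/mL

3.429 g/mL


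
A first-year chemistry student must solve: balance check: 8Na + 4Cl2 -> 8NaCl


Equation: 8Na + 4Cl2 -> 8NaCl
Check atoms: Cl: 8=8, Na: 8=8
Balanced

Yes, balanced


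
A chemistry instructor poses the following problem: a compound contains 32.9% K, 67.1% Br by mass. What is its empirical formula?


Assume 100 g sample. Moles of each element:
  K: 32.9/39.1 = 0.841 mol
  Br: 67.1/79.9 = 0.84 mol
Divide by smallest (0.84):
  K: 0.841/0.84 = 1.0
  Br: 0.84/0.84 = 1.0
Empirical formula: KBr

KBr


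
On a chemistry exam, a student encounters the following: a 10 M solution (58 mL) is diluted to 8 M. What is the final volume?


C1V1 = C2V2
10 × 58 = 8 × V2
V2 = 580/8 = 72.5 mL

72.5 mL


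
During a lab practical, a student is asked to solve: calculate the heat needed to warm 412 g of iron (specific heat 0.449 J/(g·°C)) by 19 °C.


q = mcΔT = 412 × 0.449 × 19
= 3514.77 J

3514.77 J


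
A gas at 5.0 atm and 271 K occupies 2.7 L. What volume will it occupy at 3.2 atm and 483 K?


P1V1/T1 = P2V2/T2
V2 = P1V1T2/(T1P2)
= 5.0×2.7×483/(271×3.2)
= 7.519 L

7.519 L


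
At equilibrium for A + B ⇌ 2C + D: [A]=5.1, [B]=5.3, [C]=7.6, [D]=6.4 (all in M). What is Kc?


Kc = [C]^2[D]/([A][B])
= (7.6^2 × 6.4^1)/(5.1^1 × 5.3^1)
= 369.664/27.03
= 13.68

13.68


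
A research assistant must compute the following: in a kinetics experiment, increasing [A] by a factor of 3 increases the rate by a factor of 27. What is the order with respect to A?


rate ∝ [A]^n
3^n = 27 → n = 3
Order in A: 3

3


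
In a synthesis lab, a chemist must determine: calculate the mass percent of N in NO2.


M(NO2) = 1×14.01 + 2×16.0 = 46.01 g/mol
Mass of N = 1 × 14.01 = 14.01 g/mol
% N = 14.01/46.01 × 100 = 30.45%

30.45%


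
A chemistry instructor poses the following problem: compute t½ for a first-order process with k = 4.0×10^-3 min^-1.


t½ = ln2/k = 0.693147/(4.0×10^-3 min^-1)
= 173.3 min

173.3 min


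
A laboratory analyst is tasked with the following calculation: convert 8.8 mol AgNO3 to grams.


M(AgNO3) = 169.88 g/mol
mass = n × M = 8.8 × 169.88 = 1494.94 g

1494.94 g


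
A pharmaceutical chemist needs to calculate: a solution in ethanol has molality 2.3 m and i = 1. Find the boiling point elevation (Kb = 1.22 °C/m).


ΔTb = Kb × m × i
= 1.22 × 2.3 × 1
= 2.806 °C

2.806 °C


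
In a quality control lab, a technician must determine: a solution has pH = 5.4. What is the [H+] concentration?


[H+] = 10^(-pH) = 10^(-5.4)
= 3.98×10^-6 M

3.98×10^-6 M


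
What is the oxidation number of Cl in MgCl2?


halide: -1
Oxidation number: -1

-1


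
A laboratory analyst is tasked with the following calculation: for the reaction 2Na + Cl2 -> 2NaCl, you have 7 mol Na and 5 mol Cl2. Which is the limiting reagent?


Mole ratio available / coefficient:
  Na: 7/2 = 3.500
  Cl2: 5/1 = 5.000
Smaller ratio is limiting.

Na


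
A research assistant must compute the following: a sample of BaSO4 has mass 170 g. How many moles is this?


M(BaSO4) = 233.4 g/mol
n = mass/M = 170/233.4 = 0.7284 mol

0.7284 mol


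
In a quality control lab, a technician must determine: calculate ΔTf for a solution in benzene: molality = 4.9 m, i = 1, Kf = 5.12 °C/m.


ΔTf = Kf × m × i
= 5.12 × 4.9 × 1
= 25.088 °C

25.088 °C


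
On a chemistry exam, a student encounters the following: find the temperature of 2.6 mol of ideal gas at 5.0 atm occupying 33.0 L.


PV = nRT  (R = 0.08206 L·atm/(mol·K))
T = PV/(nR) = 5.0×33.0/(2.6×0.08206)
= 165.00/0.213356
= 773.36 K

773.36 K


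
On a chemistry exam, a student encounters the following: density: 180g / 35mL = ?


ρ = mass/volume
= 180/35
= 5.143 g/mL

5.143 g/mL


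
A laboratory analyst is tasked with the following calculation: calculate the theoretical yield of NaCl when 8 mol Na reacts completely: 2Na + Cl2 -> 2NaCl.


Mole ratio NaCl:Na = 2:2
n(NaCl) = 8 × 2/2 = 8.000 mol
mass = 8.000 × 58.44 = 467.52 g

467.52 g


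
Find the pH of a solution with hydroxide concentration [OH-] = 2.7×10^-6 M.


pOH = -log10([OH-]) = -log10(2.7×10^-6)
= 6 - log10(2.7) = 5.57
pH = 14 - pOH = 14 - 5.57 = 8.43

8.43


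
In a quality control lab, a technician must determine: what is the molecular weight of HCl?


M(HCl) = 1×1.008 + 1×35.45
= 1.01 + 35.45
= 36.46 g/mol

36.46 g/mol


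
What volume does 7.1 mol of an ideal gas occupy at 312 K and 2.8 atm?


PV = nRT  (R = 0.08206 L·atm/(mol·K))
V = nRT/P = 7.1×0.08206×312/2.8
= 64.921 L

64.921 L


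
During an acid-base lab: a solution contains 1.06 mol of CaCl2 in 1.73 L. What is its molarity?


M = n/V = 1.06/1.73 = 0.613 mol/L

0.613 M


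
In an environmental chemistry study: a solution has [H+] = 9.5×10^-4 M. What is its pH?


pH = -log10([H+]) = -log10(9.5×10^-4)
= 4 - log10(9.5)
= 4 - 0.98
= 3.02

3.02


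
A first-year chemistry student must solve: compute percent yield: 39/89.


% yield = actual/theoretical × 100
= 39/89 × 100
= 43.82%

43.82%


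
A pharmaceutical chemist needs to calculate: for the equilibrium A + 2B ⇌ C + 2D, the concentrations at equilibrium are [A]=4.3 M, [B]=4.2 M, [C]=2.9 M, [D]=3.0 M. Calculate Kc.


Kc = [C][D]^2/([A][B]^2)
= (2.9^1 × 3.0^2)/(4.3^1 × 4.2^2)
= 26.1/75.852
= 0.3441

0.3441


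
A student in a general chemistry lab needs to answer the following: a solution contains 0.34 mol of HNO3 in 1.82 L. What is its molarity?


M = n/V = 0.34/1.82 = 0.187 mol/L

0.187 M


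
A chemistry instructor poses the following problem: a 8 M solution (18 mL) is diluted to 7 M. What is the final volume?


C1V1 = C2V2
8 × 18 = 7 × V2
V2 = 144/7 = 20.57 mL

20.57 mL


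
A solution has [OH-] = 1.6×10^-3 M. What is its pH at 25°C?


pOH = -log10([OH-]) = -log10(1.6×10^-3)
= 3 - log10(1.6) = 2.8
pH = 14 - pOH = 14 - 2.8 = 11.2

11.2


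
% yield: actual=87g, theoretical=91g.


% yield = actual/theoretical × 100
= 87/91 × 100
= 95.6%

95.6%


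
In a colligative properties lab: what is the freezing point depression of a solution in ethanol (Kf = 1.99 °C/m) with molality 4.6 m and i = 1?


ΔTf = Kf × m × i
= 1.99 × 4.6 × 1
= 9.154 °C

9.154 °C


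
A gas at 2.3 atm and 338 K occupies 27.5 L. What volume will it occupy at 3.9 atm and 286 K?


P1V1/T1 = P2V2/T2
V2 = P1V1T2/(T1P2)
= 2.3×27.5×286/(338×3.9)
= 13.723 L

13.723 L


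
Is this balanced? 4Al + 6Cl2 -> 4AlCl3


Equation: 4Al + 6Cl2 -> 4AlCl3
Check atoms: Al: 4=4, Cl: 12=12
Balanced

Yes, balanced


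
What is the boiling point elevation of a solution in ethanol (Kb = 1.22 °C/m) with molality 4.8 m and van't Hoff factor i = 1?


ΔTb = Kb × m × i
= 1.22 × 4.8 × 1
= 5.856 °C

5.856 °C


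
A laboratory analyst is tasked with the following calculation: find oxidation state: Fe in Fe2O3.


2x + 3(-2) = 0, so x = +3
Oxidation number: +3

+3


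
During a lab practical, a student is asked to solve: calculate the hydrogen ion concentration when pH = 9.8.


[H+] = 10^(-pH) = 10^(-9.8)
= 1.58×10^-10 M

1.58×10^-10 M


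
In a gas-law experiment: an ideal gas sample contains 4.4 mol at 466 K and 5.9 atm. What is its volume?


PV = nRT  (R = 0.08206 L·atm/(mol·K))
V = nRT/P = 4.4×0.08206×466/5.9
= 28.518 L

28.518 L


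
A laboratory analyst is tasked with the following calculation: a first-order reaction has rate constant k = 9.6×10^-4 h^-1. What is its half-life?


t½ = ln2/k = 0.693147/(9.6×10^-4 h^-1)
= 722.0 h

722.0 h


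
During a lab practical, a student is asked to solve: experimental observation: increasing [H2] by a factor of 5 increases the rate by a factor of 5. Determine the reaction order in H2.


rate ∝ [H2]^n
5^n = 5 → n = 1
Order in H2: 1

1


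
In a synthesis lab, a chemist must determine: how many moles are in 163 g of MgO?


M(MgO) = 40.31 g/mol
n = mass/M = 163/40.31 = 4.0437 mol

4.0437 mol


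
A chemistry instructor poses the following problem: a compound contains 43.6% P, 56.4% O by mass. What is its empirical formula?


Assume 100 g sample. Moles of each element:
  P: 43.6/30.97 = 1.408 mol
  O: 56.4/16.0 = 3.525 mol
Divide by smallest (1.408):
  P: 1.408/1.408 = 1.0
  O: 3.525/1.408 = 2.5
Multiply all ratios by 2 to obtain whole numbers.
Empirical formula: P2O5

P2O5


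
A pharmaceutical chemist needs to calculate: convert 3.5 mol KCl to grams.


M(KCl) = 74.55 g/mol
mass = n × M = 3.5 × 74.55 = 260.93 g

260.93 g


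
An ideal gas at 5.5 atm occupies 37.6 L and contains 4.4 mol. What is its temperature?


PV = nRT  (R = 0.08206 L·atm/(mol·K))
T = PV/(nR) = 5.5×37.6/(4.4×0.08206)
= 206.80/0.361064
= 572.75 K

572.75 K


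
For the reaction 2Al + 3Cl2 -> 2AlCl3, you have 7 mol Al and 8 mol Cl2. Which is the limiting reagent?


Mole ratio available / coefficient:
  Al: 7/2 = 3.500
  Cl2: 8/3 = 2.667
Smaller ratio is limiting.

Cl2


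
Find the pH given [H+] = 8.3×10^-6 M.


pH = -log10([H+]) = -log10(8.3×10^-6)
= 6 - log10(8.3)
= 6 - 0.92
= 5.08

5.08


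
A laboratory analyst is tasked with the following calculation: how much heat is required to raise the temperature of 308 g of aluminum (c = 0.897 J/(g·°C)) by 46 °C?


q = mcΔT = 308 × 0.897 × 46
= 12708.70 J

12708.70 J


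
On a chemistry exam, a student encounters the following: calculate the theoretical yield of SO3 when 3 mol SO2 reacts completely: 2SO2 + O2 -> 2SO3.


Mole ratio SO3:SO2 = 2:2
n(SO3) = 3 × 2/2 = 3.000 mol
mass = 3.000 × 80.07 = 240.21 g

240.21 g


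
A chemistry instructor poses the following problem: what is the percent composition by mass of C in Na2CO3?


M(Na2CO3) = 2×22.99 + 1×12.01 + 3×16.0 = 105.99 g/mol
Mass of C = 1 × 12.01 = 12.01 g/mol
% C = 12.01/105.99 × 100 = 11.33%

11.33%


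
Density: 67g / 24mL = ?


ρ = mass/volume
= 67/24
= 2.792 g/mL

2.792 g/mL


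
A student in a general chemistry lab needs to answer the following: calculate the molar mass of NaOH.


M(NaOH) = 1×22.99 + 1×16.0 + 1×1.008
= 22.99 + 16.0 + 1.01
= 40.0 g/mol

40.0 g/mol


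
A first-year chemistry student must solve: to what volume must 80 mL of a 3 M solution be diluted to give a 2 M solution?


C1V1 = C2V2
3 × 80 = 2 × V2
V2 = 240/2 = 120.0 mL

120.0 mL


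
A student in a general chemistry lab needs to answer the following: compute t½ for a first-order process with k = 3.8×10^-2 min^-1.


t½ = ln2/k = 0.693147/(3.8×10^-2 min^-1)
= 18.24 min

18.24 min


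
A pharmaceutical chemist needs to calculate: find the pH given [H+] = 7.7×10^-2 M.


pH = -log10([H+]) = -log10(7.7×10^-2)
= 2 - log10(7.7)
= 2 - 0.89
= 1.11

1.11


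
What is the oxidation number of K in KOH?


Group 1 metal: +1
Oxidation number: +1

+1


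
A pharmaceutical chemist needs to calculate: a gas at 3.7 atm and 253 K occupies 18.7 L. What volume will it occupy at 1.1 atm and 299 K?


P1V1/T1 = P2V2/T2
V2 = P1V1T2/(T1P2)
= 3.7×18.7×299/(253×1.1)
= 74.336 L

74.336 L


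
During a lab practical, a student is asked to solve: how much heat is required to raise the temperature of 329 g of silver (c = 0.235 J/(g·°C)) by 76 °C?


q = mcΔT = 329 × 0.235 × 76
= 5875.94 J

5875.94 J


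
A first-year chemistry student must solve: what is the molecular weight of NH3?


M(NH3) = 1×14.01 + 3×1.008
= 14.01 + 3.02
= 17.03 g/mol

17.03 g/mol


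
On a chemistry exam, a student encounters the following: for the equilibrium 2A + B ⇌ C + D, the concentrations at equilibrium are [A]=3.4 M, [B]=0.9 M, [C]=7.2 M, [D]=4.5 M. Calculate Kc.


Kc = [C][D]/([A]^2[B])
= (7.2^1 × 4.5^1)/(3.4^2 × 0.9^1)
= 32.4/10.404
= 3.114

3.114


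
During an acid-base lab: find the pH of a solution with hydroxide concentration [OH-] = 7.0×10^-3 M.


pOH = -log10([OH-]) = -log10(7.0×10^-3)
= 3 - log10(7.0) = 2.15
pH = 14 - pOH = 14 - 2.15 = 11.85

11.85


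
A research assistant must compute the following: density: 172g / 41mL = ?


ρ = mass/volume
= 172/41
= 4.195 g/mL

4.195 g/mL


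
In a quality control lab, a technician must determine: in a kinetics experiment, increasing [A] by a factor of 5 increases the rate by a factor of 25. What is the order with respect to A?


rate ∝ [A]^n
5^n = 25 → n = 2
Order in A: 2

2


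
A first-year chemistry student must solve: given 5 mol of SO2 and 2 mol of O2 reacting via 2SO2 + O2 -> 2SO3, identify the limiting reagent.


Mole ratio available / coefficient:
  SO2: 5/2 = 2.500
  O2: 2/1 = 2.000
Smaller ratio is limiting.

O2


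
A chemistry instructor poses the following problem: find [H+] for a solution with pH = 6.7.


[H+] = 10^(-pH) = 10^(-6.7)
= 2.0×10^-7 M

2.0×10^-7 M


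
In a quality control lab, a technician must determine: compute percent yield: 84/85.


% yield = actual/theoretical × 100
= 84/85 × 100
= 98.82%

98.82%


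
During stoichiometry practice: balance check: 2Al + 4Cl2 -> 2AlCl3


Equation: 2Al + 4Cl2 -> 2AlCl3
Check atoms: Al: 2=2, Cl: 8≠6
Not balanced

No, not balanced


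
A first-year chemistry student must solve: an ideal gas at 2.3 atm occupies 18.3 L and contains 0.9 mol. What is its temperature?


PV = nRT  (R = 0.08206 L·atm/(mol·K))
T = PV/(nR) = 2.3×18.3/(0.9×0.08206)
= 42.09/0.073854
= 569.91 K

569.91 K


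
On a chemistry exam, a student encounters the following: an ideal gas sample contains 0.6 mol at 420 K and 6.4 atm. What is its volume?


PV = nRT  (R = 0.08206 L·atm/(mol·K))
V = nRT/P = 0.6×0.08206×420/6.4
= 3.231 L

3.231 L


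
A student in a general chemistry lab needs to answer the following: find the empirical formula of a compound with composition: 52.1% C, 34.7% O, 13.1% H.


Assume 100 g sample. Moles of each element:
  C: 52.1/12.01 = 4.338 mol
  O: 34.7/16.0 = 2.169 mol
  H: 13.1/1.008 = 12.996 mol
Divide by smallest (2.169):
  C: 4.338/2.169 = 2.0
  O: 2.169/2.169 = 1.0
  H: 12.996/2.169 = 5.99
Empirical formula: C2H6O

C2H6O


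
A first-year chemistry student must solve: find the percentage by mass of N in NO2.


M(NO2) = 1×14.01 + 2×16.0 = 46.01 g/mol
Mass of N = 1 × 14.01 = 14.01 g/mol
% N = 14.01/46.01 × 100 = 30.45%

30.45%


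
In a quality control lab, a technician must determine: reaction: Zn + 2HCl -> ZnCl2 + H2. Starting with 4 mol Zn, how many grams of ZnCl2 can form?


Mole ratio ZnCl2:Zn = 1:1
n(ZnCl2) = 4 × 1/1 = 4.000 mol
mass = 4.000 × 136.28 = 545.12 g

545.12 g


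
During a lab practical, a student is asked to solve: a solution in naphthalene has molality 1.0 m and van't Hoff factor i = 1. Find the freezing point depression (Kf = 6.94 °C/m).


ΔTf = Kf × m × i
= 6.94 × 1.0 × 1
= 6.94 °C

6.94 °C


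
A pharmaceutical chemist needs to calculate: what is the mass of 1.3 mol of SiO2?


M(SiO2) = 60.09 g/mol
mass = n × M = 1.3 × 60.09 = 78.12 g

78.12 g


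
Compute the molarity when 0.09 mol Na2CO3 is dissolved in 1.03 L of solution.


M = n/V = 0.09/1.03 = 0.087 mol/L

0.087 M


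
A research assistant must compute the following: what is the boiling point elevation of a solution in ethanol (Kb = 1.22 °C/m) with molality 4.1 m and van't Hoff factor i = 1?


ΔTb = Kb × m × i
= 1.22 × 4.1 × 1
= 5.002 °C

5.002 °C


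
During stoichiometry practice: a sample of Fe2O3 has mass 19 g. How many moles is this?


M(Fe2O3) = 159.7 g/mol
n = mass/M = 19/159.7 = 0.119 mol

0.119 mol


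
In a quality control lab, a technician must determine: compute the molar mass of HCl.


M(HCl) = 1×1.008 + 1×35.45
= 1.01 + 35.45
= 36.46 g/mol

36.46 g/mol


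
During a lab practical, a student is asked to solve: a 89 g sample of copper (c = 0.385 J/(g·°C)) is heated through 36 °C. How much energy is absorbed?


q = mcΔT = 89 × 0.385 × 36
= 1233.54 J

1233.54 J


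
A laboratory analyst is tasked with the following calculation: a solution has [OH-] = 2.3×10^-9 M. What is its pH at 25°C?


pOH = -log10([OH-]) = -log10(2.3×10^-9)
= 9 - log10(2.3) = 8.64
pH = 14 - pOH = 14 - 8.64 = 5.36

5.36


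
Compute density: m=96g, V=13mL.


ρ = mass/volume
= 96/13
= 7.385 g/mL

7.385 g/mL


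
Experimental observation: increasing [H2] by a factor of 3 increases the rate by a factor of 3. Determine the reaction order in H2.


rate ∝ [H2]^n
3^n = 3 → n = 1
Order in H2: 1

1


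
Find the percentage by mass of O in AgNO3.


M(AgNO3) = 1×107.87 + 1×14.01 + 3×16.0 = 169.88 g/mol
Mass of O = 3 × 16.0 = 48.00 g/mol
% O = 48.00/169.88 × 100 = 28.26%

28.26%


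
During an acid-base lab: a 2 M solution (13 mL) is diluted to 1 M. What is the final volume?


C1V1 = C2V2
2 × 13 = 1 × V2
V2 = 26/1 = 26.0 mL

26.0 mL


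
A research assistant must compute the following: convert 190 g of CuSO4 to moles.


M(CuSO4) = 159.62 g/mol
n = mass/M = 190/159.62 = 1.1903 mol

1.1903 mol


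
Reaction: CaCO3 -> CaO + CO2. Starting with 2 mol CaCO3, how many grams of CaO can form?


Mole ratio CaO:CaCO3 = 1:1
n(CaO) = 2 × 1/1 = 2.000 mol
mass = 2.000 × 56.08 = 112.16 g

112.16 g


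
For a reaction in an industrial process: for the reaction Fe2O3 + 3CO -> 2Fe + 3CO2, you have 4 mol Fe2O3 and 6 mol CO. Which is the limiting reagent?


Mole ratio available / coefficient:
  Fe2O3: 4/1 = 4.000
  CO: 6/3 = 2.000
Smaller ratio is limiting.

CO


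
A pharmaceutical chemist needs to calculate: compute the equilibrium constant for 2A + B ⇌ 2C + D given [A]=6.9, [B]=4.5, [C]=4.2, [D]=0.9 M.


Kc = [C]^2[D]/([A]^2[B])
= (4.2^2 × 0.9^1)/(6.9^2 × 4.5^1)
= 15.876/214.245
= 0.07410

0.07410


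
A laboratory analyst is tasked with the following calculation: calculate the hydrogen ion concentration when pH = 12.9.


[H+] = 10^(-pH) = 10^(-12.9)
= 1.26×10^-13 M

1.26×10^-13 M


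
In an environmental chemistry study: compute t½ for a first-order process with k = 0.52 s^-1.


t½ = ln2/k = 0.693147/(0.52 s^-1)
= 1.333 s

1.333 s


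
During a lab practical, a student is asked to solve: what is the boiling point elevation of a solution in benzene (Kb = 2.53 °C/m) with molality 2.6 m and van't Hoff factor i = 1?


ΔTb = Kb × m × i
= 2.53 × 2.6 × 1
= 6.578 °C

6.578 °C


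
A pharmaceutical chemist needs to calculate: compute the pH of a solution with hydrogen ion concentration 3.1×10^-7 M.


pH = -log10([H+]) = -log10(3.1×10^-7)
= 7 - log10(3.1)
= 7 - 0.49
= 6.51

6.51


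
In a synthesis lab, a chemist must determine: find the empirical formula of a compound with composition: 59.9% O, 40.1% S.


Assume 100 g sample. Moles of each element:
  O: 59.9/16.0 = 3.744 mol
  S: 40.1/32.07 = 1.25 mol
Divide by smallest (1.25):
  O: 3.744/1.25 = 3.0
  S: 1.25/1.25 = 1.0
Empirical formula: SO3

SO3


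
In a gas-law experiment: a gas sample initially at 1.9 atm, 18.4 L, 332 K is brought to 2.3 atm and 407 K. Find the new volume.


P1V1/T1 = P2V2/T2
V2 = P1V1T2/(T1P2)
= 1.9×18.4×407/(332×2.3)
= 18.634 L

18.634 L


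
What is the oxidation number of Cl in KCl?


halide: -1
Oxidation number: -1

-1


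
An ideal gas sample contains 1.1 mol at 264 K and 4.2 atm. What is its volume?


PV = nRT  (R = 0.08206 L·atm/(mol·K))
V = nRT/P = 1.1×0.08206×264/4.2
= 5.674 L

5.674 L


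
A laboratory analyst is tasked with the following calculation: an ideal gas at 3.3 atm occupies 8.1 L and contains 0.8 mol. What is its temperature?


PV = nRT  (R = 0.08206 L·atm/(mol·K))
T = PV/(nR) = 3.3×8.1/(0.8×0.08206)
= 26.73/0.065648
= 407.17 K

407.17 K


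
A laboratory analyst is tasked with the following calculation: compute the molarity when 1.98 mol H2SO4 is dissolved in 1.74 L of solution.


M = n/V = 1.98/1.74 = 1.138 mol/L

1.138 M


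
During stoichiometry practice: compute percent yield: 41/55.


% yield = actual/theoretical × 100
= 41/55 × 100
= 74.55%

74.55%


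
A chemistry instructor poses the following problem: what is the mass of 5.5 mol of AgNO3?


M(AgNO3) = 169.88 g/mol
mass = n × M = 5.5 × 169.88 = 934.34 g

934.34 g


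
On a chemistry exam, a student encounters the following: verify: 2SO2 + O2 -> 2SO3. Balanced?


Equation: 2SO2 + O2 -> 2SO3
Check atoms: O: 6=6, S: 2=2
Balanced

Yes, balanced


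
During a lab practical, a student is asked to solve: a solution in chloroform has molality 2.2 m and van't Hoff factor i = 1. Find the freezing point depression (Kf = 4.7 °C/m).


ΔTf = Kf × m × i
= 4.7 × 2.2 × 1
= 10.34 °C

10.34 °C


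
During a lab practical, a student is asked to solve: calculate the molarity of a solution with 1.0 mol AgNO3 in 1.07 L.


M = n/V = 1.0/1.07 = 0.935 mol/L

0.935 M


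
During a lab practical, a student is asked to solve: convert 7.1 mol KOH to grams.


M(KOH) = 56.11 g/mol
mass = n × M = 7.1 × 56.11 = 398.38 g

398.38 g


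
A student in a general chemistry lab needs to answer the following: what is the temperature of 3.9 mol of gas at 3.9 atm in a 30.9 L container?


PV = nRT  (R = 0.08206 L·atm/(mol·K))
T = PV/(nR) = 3.9×30.9/(3.9×0.08206)
= 120.51/0.320034
= 376.55 K

376.55 K


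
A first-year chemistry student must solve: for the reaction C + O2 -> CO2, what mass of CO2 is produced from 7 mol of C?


Mole ratio CO2:C = 1:1
n(CO2) = 7 × 1/1 = 7.000 mol
mass = 7.000 × 44.01 = 308.07 g

308.07 g


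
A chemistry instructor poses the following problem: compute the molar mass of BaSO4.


M(BaSO4) = 1×137.33 + 1×32.07 + 4×16.0
= 137.33 + 32.07 + 64.0
= 233.4 g/mol

233.4 g/mol


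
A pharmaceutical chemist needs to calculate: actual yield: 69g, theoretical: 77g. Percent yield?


% yield = actual/theoretical × 100
= 69/77 × 100
= 89.61%

89.61%


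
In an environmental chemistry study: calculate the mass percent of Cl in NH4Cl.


M(NH4Cl) = 1×14.01 + 4×1.008 + 1×35.45 = 53.492 g/mol
Mass of Cl = 1 × 35.45 = 35.45 g/mol
% Cl = 35.45/53.492 × 100 = 66.27%

66.27%


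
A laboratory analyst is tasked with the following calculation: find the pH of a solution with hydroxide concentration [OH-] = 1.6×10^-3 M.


pOH = -log10([OH-]) = -log10(1.6×10^-3)
= 3 - log10(1.6) = 2.8
pH = 14 - pOH = 14 - 2.8 = 11.2

11.2


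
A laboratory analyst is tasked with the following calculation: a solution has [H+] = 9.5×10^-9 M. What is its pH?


pH = -log10([H+]) = -log10(9.5×10^-9)
= 9 - log10(9.5)
= 9 - 0.98
= 8.02

8.02


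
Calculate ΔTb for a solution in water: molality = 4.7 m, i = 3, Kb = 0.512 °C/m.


ΔTb = Kb × m × i
= 0.512 × 4.7 × 3
= 7.2192 °C

7.2192 °C


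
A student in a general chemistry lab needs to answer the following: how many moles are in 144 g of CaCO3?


M(CaCO3) = 100.09 g/mol
n = mass/M = 144/100.09 = 1.4387 mol

1.4387 mol


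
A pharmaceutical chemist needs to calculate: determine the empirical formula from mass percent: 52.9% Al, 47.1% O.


Assume 100 g sample. Moles of each element:
  Al: 52.9/26.98 = 1.961 mol
  O: 47.1/16.0 = 2.944 mol
Divide by smallest (1.961):
  Al: 1.961/1.961 = 1.0
  O: 2.944/1.961 = 1.5
Multiply all ratios by 2 to obtain whole numbers.
Empirical formula: Al2O3

Al2O3


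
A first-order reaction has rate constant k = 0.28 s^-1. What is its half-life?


t½ = ln2/k = 0.693147/(0.28 s^-1)
= 2.476 s

2.476 s


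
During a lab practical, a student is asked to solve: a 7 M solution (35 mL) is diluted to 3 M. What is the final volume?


C1V1 = C2V2
7 × 35 = 3 × V2
V2 = 245/3 = 81.67 mL

81.67 mL


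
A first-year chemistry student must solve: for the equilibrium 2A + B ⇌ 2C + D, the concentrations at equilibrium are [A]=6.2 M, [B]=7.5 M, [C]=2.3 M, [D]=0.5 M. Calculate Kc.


Kc = [C]^2[D]/([A]^2[B])
= (2.3^2 × 0.5^1)/(6.2^2 × 7.5^1)
= 2.645/288.3
= 0.009174

0.009174


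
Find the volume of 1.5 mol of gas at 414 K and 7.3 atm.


PV = nRT  (R = 0.08206 L·atm/(mol·K))
V = nRT/P = 1.5×0.08206×414/7.3
= 6.981 L

6.981 L


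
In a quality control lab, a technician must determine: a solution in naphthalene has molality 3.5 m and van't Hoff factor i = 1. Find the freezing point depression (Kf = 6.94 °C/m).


ΔTf = Kf × m × i
= 6.94 × 3.5 × 1
= 24.29 °C

24.29 °C


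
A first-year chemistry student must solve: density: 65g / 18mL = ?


ρ = mass/volume
= 65/18
= 3.611 g/mL

3.611 g/mL


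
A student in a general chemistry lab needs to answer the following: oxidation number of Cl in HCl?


halide: -1
Oxidation number: -1

-1


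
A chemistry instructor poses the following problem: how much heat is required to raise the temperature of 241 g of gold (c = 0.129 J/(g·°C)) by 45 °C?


q = mcΔT = 241 × 0.129 × 45
= 1399.01 J

1399.01 J


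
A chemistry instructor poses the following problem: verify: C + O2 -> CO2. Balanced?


Equation: C + O2 -> CO2
Check atoms: C: 1=1, O: 2=2
Balanced

Yes, balanced


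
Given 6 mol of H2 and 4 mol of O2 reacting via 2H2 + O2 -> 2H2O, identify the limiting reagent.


Mole ratio available / coefficient:
  H2: 6/2 = 3.000
  O2: 4/1 = 4.000
Smaller ratio is limiting.

H2


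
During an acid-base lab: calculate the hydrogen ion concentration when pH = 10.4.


[H+] = 10^(-pH) = 10^(-10.4)
= 3.98×10^-11 M

3.98×10^-11 M


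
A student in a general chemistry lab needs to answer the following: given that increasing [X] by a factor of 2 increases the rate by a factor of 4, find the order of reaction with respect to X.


rate ∝ [X]^n
2^n = 4 → n = 2
Order in X: 2

2


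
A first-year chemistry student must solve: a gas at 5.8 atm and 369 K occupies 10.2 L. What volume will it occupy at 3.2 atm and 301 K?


P1V1/T1 = P2V2/T2
V2 = P1V1T2/(T1P2)
= 5.8×10.2×301/(369×3.2)
= 15.081 L

15.081 L


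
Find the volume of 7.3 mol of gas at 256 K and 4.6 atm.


PV = nRT  (R = 0.08206 L·atm/(mol·K))
V = nRT/P = 7.3×0.08206×256/4.6
= 33.338 L

33.338 L


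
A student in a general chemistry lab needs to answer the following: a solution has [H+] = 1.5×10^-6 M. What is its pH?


pH = -log10([H+]) = -log10(1.5×10^-6)
= 6 - log10(1.5)
= 6 - 0.18
= 5.82

5.82


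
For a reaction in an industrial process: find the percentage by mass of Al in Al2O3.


M(Al2O3) = 2×26.98 + 3×16.0 = 101.96 g/mol
Mass of Al = 2 × 26.98 = 53.96 g/mol
% Al = 53.96/101.96 × 100 = 52.92%

52.92%


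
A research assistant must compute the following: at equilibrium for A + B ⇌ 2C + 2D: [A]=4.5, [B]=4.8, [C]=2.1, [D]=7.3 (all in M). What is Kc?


Kc = [C]^2[D]^2/([A][B])
= (2.1^2 × 7.3^2)/(4.5^1 × 4.8^1)
= 235.0089/21.6
= 10.88

10.88


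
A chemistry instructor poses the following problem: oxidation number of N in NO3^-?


x + 3(-2) = -1, so x = +5
Oxidation number: +5

+5


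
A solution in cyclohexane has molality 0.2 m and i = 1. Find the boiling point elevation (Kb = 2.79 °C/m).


ΔTb = Kb × m × i
= 2.79 × 0.2 × 1
= 0.558 °C

0.558 °C


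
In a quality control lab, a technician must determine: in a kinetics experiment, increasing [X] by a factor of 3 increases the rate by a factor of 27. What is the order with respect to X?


rate ∝ [X]^n
3^n = 27 → n = 3
Order in X: 3

3


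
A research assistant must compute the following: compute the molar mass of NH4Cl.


M(NH4Cl) = 1×14.01 + 4×1.008 + 1×35.45
= 14.01 + 4.03 + 35.45
= 53.49 g/mol

53.49 g/mol
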